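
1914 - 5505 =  - 3591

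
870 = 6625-5755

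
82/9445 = 82/9445 = 0.01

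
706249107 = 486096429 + 220152678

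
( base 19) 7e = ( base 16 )93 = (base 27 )5c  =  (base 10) 147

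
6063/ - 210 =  - 29+ 9/70 = -28.87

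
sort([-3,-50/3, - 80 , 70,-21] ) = [-80,-21, - 50/3, - 3, 70 ]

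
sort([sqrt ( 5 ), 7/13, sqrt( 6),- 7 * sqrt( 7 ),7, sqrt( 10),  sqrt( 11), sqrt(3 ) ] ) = [ - 7 * sqrt(7), 7/13 , sqrt( 3), sqrt( 5),  sqrt( 6),  sqrt( 10), sqrt ( 11 ), 7 ]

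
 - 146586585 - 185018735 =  - 331605320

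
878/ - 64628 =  - 439/32314 = - 0.01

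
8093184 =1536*5269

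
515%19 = 2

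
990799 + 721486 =1712285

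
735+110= 845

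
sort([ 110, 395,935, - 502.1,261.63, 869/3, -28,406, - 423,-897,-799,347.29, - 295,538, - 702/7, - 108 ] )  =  [-897 , - 799 ,-502.1 , - 423, - 295,-108 , - 702/7, - 28,110,261.63,869/3,347.29,395,406, 538, 935] 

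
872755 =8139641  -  7266886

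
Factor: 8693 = 8693^1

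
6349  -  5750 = 599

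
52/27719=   52/27719 = 0.00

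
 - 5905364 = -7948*743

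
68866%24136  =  20594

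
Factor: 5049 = 3^3*11^1*17^1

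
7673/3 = 7673/3  =  2557.67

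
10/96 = 5/48 = 0.10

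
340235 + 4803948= 5144183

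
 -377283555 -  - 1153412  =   - 376130143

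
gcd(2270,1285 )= 5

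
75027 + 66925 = 141952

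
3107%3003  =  104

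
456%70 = 36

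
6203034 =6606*939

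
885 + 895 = 1780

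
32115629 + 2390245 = 34505874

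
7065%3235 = 595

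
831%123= 93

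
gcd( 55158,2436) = 174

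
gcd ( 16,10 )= 2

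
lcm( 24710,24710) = 24710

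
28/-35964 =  - 1  +  8984/8991 = - 0.00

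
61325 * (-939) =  - 57584175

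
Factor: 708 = 2^2*3^1*59^1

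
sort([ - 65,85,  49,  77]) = [-65,49 , 77,85 ] 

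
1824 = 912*2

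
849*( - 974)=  - 826926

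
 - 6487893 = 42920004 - 49407897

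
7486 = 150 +7336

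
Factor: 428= 2^2*107^1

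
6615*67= 443205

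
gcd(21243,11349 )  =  291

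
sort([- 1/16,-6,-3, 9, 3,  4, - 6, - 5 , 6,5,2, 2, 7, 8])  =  [  -  6, - 6,-5 ,  -  3,-1/16, 2, 2, 3,4, 5,6,7, 8,9 ]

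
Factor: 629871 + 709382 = 1339253 = 19^1*70487^1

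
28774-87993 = -59219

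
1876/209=8+204/209 = 8.98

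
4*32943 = 131772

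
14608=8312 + 6296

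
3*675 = 2025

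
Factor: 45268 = 2^2*11317^1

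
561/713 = 561/713 =0.79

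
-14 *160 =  - 2240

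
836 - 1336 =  - 500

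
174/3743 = 174/3743 = 0.05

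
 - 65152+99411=34259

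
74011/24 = 74011/24 = 3083.79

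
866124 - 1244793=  - 378669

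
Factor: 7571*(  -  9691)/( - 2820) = 73370561/2820 = 2^( - 2)*3^( - 1)*5^( - 1) * 11^1 * 47^( - 1)*67^1*113^1*881^1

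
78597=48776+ 29821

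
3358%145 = 23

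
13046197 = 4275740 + 8770457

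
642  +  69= 711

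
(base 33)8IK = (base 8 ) 22156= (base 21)1032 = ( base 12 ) 5492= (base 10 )9326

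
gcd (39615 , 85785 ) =285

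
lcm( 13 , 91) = 91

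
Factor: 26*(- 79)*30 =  - 61620 = -2^2*3^1*5^1*13^1*79^1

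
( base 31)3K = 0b1110001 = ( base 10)113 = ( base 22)53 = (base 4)1301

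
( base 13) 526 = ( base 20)23h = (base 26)17J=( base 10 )877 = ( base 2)1101101101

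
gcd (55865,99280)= 5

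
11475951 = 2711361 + 8764590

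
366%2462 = 366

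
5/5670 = 1/1134= 0.00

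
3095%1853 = 1242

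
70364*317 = 22305388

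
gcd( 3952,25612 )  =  76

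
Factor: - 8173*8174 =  - 2^1*11^1*61^1*67^1*743^1=- 66806102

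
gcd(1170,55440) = 90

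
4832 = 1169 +3663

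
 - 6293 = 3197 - 9490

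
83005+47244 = 130249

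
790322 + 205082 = 995404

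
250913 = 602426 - 351513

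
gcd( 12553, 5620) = 1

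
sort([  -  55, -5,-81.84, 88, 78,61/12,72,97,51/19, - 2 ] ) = [  -  81.84,  -  55, - 5, - 2,51/19,61/12, 72,78,  88,97] 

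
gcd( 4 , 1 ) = 1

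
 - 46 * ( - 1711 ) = 78706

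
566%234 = 98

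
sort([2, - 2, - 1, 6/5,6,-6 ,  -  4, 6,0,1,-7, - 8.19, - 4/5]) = [-8.19, - 7,-6,-4,  -  2, - 1, -4/5, 0, 1,6/5,2,6,6]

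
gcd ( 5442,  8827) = 1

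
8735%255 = 65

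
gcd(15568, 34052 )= 4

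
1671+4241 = 5912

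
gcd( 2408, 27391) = 301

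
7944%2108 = 1620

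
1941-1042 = 899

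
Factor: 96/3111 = 32/1037 = 2^5*17^(  -  1)*61^( - 1) 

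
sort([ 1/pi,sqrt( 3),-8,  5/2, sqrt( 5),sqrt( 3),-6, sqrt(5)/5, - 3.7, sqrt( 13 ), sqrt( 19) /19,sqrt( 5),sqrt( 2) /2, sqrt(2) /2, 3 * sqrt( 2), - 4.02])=[ - 8, - 6,-4.02, - 3.7 , sqrt( 19 ) /19, 1/pi , sqrt( 5) /5,sqrt( 2) /2, sqrt( 2 )/2,sqrt( 3 ), sqrt( 3) , sqrt(5 ),sqrt( 5 ), 5/2, sqrt( 13) , 3 * sqrt(  2 )]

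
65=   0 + 65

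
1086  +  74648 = 75734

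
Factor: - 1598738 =  -  2^1*799369^1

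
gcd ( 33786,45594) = 18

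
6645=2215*3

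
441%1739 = 441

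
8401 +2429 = 10830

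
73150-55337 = 17813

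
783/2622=261/874 = 0.30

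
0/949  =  0 = 0.00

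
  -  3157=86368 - 89525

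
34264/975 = 34264/975 = 35.14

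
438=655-217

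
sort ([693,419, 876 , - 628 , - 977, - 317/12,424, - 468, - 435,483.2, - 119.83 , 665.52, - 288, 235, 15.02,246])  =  [ - 977, - 628,  -  468, - 435, -288, - 119.83, - 317/12, 15.02,235, 246 , 419,424, 483.2, 665.52,693,876]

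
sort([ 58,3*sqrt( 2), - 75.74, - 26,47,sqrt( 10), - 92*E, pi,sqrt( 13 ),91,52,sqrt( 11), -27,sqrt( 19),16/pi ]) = [ - 92*E, - 75.74 , - 27,-26,pi, sqrt( 10 ),sqrt( 11), sqrt( 13 ),3*sqrt( 2 ), sqrt (19),16/pi,47,52,58,91] 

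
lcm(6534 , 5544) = 182952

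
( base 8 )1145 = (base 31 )jo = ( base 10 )613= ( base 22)15J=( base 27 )MJ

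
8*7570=60560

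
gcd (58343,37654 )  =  1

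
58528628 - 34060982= 24467646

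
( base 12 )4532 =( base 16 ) 1df6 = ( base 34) 6lk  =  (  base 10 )7670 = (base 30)8FK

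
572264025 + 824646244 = 1396910269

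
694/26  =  347/13 = 26.69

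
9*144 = 1296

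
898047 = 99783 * 9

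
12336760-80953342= - 68616582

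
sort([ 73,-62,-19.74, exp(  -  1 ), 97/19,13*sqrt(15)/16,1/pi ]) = [ -62 , - 19.74,1/pi,exp( - 1),13*sqrt( 15) /16, 97/19, 73] 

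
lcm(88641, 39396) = 354564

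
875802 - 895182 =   -  19380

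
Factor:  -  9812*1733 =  - 2^2* 11^1 * 223^1 * 1733^1=- 17004196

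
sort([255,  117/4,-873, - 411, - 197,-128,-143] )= [ - 873,-411,-197, - 143,- 128, 117/4, 255]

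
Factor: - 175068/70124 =-3^3*47^ ( - 1)*373^ ( - 1)*1621^1 =- 43767/17531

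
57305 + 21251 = 78556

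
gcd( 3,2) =1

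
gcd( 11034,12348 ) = 18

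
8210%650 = 410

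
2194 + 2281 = 4475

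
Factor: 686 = 2^1*7^3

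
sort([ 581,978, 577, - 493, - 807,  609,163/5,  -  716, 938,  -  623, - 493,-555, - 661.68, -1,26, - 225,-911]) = [-911, - 807,-716,-661.68, - 623, - 555, - 493  , -493, - 225,-1,26  ,  163/5,577, 581,609, 938,978] 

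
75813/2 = 37906 + 1/2  =  37906.50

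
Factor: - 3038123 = -11^1*139^1*1987^1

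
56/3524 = 14/881 = 0.02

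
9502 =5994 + 3508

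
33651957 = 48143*699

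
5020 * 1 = 5020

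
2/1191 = 2/1191=0.00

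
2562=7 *366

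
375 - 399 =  - 24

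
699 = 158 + 541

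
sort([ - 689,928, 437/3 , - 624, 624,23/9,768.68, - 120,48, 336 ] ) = [-689, - 624, - 120,23/9,  48, 437/3, 336,  624 , 768.68 , 928]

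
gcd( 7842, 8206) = 2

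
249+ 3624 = 3873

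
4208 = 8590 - 4382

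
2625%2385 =240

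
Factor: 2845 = 5^1*569^1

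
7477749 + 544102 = 8021851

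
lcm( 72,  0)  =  0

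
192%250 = 192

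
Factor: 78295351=181^1 *491^1*881^1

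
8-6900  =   - 6892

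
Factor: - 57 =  - 3^1*19^1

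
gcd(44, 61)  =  1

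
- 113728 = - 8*14216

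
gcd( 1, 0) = 1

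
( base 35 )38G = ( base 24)6lb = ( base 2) 111110000011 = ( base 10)3971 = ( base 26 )5MJ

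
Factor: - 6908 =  - 2^2*11^1 * 157^1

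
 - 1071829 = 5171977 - 6243806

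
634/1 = 634 = 634.00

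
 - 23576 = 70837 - 94413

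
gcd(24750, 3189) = 3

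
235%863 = 235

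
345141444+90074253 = 435215697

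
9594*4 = 38376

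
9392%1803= 377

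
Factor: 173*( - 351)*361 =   -  21921003   =  - 3^3*13^1*19^2  *173^1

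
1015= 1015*1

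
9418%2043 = 1246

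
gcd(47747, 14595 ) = 7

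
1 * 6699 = 6699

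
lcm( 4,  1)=4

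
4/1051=4/1051 = 0.00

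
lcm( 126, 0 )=0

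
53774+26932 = 80706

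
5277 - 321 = 4956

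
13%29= 13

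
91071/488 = 186 + 303/488 =186.62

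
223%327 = 223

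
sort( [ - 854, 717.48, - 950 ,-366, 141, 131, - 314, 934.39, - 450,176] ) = [ - 950,-854,-450, - 366, - 314,131,  141,  176 , 717.48, 934.39 ] 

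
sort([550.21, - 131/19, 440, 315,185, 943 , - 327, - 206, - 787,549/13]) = [ - 787, - 327, - 206, - 131/19,549/13 , 185,  315,440,550.21,943] 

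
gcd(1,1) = 1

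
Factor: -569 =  - 569^1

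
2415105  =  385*6273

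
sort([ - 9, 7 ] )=[  -  9,7 ] 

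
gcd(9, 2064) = 3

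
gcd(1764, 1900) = 4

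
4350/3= 1450= 1450.00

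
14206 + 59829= 74035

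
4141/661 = 4141/661  =  6.26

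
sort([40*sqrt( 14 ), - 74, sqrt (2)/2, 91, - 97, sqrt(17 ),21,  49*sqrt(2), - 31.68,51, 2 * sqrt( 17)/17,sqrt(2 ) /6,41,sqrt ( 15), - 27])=[ - 97, - 74, - 31.68, - 27, sqrt( 2 ) /6, 2 * sqrt( 17 ) /17, sqrt( 2 ) /2,sqrt( 15 ),sqrt (17 ),21,41, 51, 49 *sqrt( 2),91, 40 *sqrt( 14)]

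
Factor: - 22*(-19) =418 = 2^1 * 11^1 * 19^1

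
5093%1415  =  848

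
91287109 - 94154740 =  - 2867631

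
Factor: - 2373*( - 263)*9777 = 6101815923 = 3^2*7^1*113^1 *263^1 * 3259^1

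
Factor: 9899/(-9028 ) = -2^(-2)*19^1*37^( -1) * 61^( - 1)  *521^1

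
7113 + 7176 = 14289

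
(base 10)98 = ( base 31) 35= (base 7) 200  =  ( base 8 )142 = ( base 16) 62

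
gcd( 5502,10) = 2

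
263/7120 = 263/7120 = 0.04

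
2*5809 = 11618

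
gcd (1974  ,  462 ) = 42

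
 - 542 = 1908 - 2450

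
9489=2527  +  6962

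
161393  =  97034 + 64359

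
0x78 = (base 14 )88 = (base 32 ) 3o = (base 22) 5A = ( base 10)120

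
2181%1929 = 252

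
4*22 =88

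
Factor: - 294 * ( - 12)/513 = 392/57 = 2^3 * 3^( - 1 )*7^2*19^( - 1) 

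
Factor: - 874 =-2^1*19^1*23^1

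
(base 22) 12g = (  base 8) 1040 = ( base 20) 174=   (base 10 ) 544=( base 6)2304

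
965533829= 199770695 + 765763134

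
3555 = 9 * 395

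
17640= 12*1470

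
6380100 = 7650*834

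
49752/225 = 221 +3/25  =  221.12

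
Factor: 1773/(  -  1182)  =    -  2^(  -  1) *3^1  =  -  3/2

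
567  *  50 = 28350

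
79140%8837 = 8444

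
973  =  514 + 459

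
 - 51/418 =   -  1+367/418 = - 0.12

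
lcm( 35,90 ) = 630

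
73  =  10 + 63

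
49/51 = 49/51= 0.96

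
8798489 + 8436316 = 17234805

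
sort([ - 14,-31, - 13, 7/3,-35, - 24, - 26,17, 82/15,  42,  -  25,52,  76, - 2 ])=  [-35, - 31, -26, - 25, - 24, - 14, - 13,-2, 7/3,82/15,17, 42 , 52,76]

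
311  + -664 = - 353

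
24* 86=2064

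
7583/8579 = 7583/8579 = 0.88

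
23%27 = 23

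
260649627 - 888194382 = -627544755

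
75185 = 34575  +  40610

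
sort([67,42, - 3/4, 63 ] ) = [ - 3/4, 42,63 , 67]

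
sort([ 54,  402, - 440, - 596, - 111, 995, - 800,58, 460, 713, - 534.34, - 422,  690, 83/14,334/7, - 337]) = [ - 800, - 596, - 534.34,-440, - 422,-337 , - 111,83/14,334/7, 54 , 58, 402, 460,690, 713, 995] 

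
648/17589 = 216/5863 = 0.04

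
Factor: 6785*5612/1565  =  7615484/313 = 2^2*23^2 * 59^1 * 61^1*313^( - 1)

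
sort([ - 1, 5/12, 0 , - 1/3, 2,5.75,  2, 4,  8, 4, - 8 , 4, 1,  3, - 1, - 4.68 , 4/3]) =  [ - 8, -4.68, - 1, - 1,  -  1/3, 0,5/12, 1,4/3,2,2,3, 4, 4, 4,5.75, 8 ] 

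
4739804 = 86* 55114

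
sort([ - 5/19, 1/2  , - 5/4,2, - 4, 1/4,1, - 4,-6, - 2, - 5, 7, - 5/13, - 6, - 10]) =[-10, -6, - 6, - 5,-4, - 4, - 2, - 5/4, - 5/13, - 5/19, 1/4, 1/2,  1,2, 7] 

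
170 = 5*34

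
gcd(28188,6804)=972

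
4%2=0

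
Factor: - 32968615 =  - 5^1 * 6593723^1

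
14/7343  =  2/1049 = 0.00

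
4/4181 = 4/4181 = 0.00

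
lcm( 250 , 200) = 1000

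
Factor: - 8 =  - 2^3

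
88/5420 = 22/1355 = 0.02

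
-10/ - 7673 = 10/7673= 0.00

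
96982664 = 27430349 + 69552315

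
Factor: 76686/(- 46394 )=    - 38343/23197 = - 3^1*12781^1*23197^( - 1 )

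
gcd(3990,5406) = 6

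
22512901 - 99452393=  - 76939492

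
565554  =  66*8569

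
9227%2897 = 536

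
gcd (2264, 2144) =8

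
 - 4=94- 98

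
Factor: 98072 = 2^3*13^1*23^1* 41^1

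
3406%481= 39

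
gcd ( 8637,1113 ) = 3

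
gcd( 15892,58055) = 1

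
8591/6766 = 8591/6766 = 1.27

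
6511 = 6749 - 238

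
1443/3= 481  =  481.00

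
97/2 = 48 + 1/2=48.50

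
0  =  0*( - 234 ) 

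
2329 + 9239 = 11568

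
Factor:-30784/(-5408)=2^1*13^( - 1)*37^1 = 74/13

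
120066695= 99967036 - -20099659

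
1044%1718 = 1044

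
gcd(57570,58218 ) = 6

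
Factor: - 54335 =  - 5^1*10867^1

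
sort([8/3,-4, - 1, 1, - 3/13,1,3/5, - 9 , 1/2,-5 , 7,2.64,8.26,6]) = [ - 9, - 5, - 4, - 1,-3/13,1/2,  3/5,1,1,2.64,8/3 , 6, 7, 8.26]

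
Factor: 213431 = 53^1*4027^1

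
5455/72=75 + 55/72 = 75.76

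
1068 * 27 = 28836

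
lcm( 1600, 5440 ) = 27200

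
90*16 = 1440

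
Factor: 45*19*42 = 2^1*3^3*5^1 * 7^1*19^1 = 35910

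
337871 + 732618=1070489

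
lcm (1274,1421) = 36946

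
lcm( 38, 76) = 76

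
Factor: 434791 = 7^1*179^1* 347^1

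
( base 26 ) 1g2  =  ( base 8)2106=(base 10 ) 1094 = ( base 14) 582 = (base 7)3122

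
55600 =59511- 3911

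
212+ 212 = 424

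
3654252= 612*5971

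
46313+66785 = 113098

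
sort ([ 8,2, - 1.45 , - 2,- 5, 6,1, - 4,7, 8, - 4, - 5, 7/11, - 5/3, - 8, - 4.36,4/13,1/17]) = [ - 8,-5, - 5, - 4.36, - 4,  -  4,-2, - 5/3, - 1.45 , 1/17, 4/13,7/11,1,2,6,7,8, 8] 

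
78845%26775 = 25295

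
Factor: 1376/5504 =1/4 =2^(  -  2)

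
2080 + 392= 2472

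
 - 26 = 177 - 203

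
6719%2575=1569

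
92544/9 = 30848/3 = 10282.67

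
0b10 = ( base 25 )2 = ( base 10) 2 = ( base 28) 2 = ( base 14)2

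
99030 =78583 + 20447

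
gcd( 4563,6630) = 39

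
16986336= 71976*236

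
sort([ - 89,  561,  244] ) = [-89, 244, 561]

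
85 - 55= 30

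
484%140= 64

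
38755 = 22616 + 16139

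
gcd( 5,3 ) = 1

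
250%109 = 32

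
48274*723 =34902102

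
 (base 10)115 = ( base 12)97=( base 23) 50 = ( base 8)163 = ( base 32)3J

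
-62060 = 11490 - 73550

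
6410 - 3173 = 3237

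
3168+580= 3748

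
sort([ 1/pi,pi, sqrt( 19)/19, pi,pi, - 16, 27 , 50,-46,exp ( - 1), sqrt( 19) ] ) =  [ - 46 ,-16,  sqrt( 19)/19,  1/pi, exp( - 1 ),pi, pi,pi, sqrt( 19 ) , 27, 50 ] 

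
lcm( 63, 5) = 315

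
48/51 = 16/17 = 0.94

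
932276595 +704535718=1636812313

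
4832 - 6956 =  - 2124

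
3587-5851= - 2264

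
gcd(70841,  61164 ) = 1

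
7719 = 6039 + 1680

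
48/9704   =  6/1213 = 0.00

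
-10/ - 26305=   2/5261 = 0.00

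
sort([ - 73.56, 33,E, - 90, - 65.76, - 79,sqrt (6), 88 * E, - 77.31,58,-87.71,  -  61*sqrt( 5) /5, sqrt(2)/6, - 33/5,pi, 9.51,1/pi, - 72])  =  [ - 90, -87.71,-79, - 77.31, - 73.56, - 72,-65.76, - 61*sqrt (5)/5 , - 33/5,sqrt (2)/6,1/pi,sqrt( 6), E,pi,9.51, 33, 58,88*E ] 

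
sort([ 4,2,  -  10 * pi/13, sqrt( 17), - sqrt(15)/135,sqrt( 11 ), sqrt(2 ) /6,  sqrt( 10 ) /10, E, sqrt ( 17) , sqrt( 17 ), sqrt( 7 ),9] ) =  [ - 10*pi/13,  -  sqrt( 15 )/135, sqrt( 2 ) /6, sqrt( 10)/10,2, sqrt(7 ),  E,sqrt( 11 ),  4, sqrt( 17), sqrt( 17 ), sqrt(17),9 ] 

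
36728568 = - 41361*(  -  888)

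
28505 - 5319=23186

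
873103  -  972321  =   - 99218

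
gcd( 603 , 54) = 9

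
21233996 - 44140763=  - 22906767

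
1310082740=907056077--403026663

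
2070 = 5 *414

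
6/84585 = 2/28195= 0.00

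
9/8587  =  9/8587=0.00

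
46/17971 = 46/17971  =  0.00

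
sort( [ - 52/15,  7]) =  [- 52/15,7 ]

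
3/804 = 1/268 = 0.00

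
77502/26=2980 + 11/13 = 2980.85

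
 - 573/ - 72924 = 191/24308 = 0.01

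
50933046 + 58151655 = 109084701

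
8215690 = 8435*974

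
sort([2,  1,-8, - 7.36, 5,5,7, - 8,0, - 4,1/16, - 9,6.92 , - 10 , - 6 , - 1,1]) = [-10,-9, - 8, - 8, - 7.36 , - 6, - 4, - 1,0,1/16, 1, 1,2,5,5, 6.92, 7]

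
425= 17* 25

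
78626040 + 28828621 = 107454661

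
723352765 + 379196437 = 1102549202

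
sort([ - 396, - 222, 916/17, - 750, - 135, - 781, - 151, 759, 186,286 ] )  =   [ - 781, - 750,-396,  -  222, - 151, - 135, 916/17,186,  286, 759] 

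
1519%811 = 708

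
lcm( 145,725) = 725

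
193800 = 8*24225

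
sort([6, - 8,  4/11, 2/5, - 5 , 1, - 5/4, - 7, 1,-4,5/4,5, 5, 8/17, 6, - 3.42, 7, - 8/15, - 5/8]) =[ - 8,- 7, - 5, - 4, - 3.42, - 5/4, - 5/8, - 8/15, 4/11 , 2/5 , 8/17  ,  1,1,5/4, 5,5, 6, 6,7]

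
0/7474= 0 = 0.00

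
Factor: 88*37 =3256 = 2^3*11^1*37^1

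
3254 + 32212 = 35466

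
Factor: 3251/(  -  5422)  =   - 2^( - 1 )*2711^(-1 )*3251^1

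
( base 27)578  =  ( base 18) BF8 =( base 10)3842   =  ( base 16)F02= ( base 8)7402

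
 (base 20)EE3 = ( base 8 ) 13373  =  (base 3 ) 22001220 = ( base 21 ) D73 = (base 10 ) 5883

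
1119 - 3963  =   - 2844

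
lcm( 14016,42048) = 42048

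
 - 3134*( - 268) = 839912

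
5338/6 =2669/3=889.67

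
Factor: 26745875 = 5^3*13^1*109^1*151^1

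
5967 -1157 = 4810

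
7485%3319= 847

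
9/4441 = 9/4441 = 0.00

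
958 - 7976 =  - 7018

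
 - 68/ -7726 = 34/3863 =0.01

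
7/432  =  7/432 = 0.02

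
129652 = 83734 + 45918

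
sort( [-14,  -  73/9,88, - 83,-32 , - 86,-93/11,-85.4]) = [ - 86, - 85.4, - 83,-32 ,-14, - 93/11,-73/9, 88]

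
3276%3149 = 127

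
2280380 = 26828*85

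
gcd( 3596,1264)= 4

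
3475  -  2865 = 610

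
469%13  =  1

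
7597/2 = 7597/2 = 3798.50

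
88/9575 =88/9575 = 0.01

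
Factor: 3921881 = 3921881^1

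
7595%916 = 267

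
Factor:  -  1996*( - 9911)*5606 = 2^3 * 11^1 * 17^1*53^1*499^1*2803^1 =110899887736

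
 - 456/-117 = 152/39 = 3.90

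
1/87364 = 1/87364 = 0.00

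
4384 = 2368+2016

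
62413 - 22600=39813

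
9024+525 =9549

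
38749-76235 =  - 37486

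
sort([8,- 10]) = [- 10, 8 ] 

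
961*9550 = 9177550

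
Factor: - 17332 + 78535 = 3^1*23^1*887^1 = 61203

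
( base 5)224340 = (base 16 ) 1f9f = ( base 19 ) 1381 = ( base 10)8095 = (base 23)f6m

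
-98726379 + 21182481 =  -77543898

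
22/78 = 11/39 = 0.28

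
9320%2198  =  528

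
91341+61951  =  153292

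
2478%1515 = 963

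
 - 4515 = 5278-9793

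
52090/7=7441 + 3/7 =7441.43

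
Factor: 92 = 2^2 * 23^1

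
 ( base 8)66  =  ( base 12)46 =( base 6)130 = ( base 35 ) 1j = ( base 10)54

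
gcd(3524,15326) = 2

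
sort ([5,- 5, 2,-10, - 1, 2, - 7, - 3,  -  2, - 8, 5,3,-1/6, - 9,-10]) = [ - 10, - 10, - 9, - 8, - 7,-5,  -  3, - 2, - 1,  -  1/6, 2, 2, 3, 5,5]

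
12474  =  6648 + 5826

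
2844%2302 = 542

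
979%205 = 159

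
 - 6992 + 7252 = 260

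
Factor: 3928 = 2^3*491^1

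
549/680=549/680 = 0.81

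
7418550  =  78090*95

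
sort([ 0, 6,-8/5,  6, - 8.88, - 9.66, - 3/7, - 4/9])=[ - 9.66, - 8.88, - 8/5, - 4/9, - 3/7, 0 , 6 , 6]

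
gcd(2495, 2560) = 5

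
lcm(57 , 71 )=4047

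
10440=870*12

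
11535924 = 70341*164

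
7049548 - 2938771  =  4110777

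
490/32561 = 490/32561 = 0.02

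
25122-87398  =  - 62276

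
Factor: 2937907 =7^1*419701^1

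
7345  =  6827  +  518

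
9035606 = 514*17579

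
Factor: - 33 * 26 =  - 858 = -2^1*3^1*11^1* 13^1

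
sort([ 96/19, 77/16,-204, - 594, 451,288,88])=[ - 594, - 204, 77/16,96/19 , 88 , 288, 451] 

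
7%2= 1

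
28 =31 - 3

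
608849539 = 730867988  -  122018449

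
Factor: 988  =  2^2*13^1*19^1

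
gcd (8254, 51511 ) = 1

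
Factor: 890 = 2^1 * 5^1 * 89^1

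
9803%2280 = 683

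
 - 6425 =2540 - 8965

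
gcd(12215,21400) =5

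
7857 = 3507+4350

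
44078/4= 11019 + 1/2 = 11019.50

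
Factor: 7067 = 37^1*191^1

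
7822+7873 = 15695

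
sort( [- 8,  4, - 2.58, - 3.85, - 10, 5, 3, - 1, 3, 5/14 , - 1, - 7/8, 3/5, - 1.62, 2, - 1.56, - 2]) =[ - 10, - 8, - 3.85, - 2.58 , - 2,- 1.62, - 1.56, - 1, - 1, - 7/8,5/14,3/5, 2,3, 3, 4, 5] 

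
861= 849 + 12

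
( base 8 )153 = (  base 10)107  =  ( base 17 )65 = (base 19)5c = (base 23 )4F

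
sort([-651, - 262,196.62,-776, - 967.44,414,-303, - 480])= [-967.44  , - 776,-651,-480,-303, - 262,196.62,414] 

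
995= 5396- 4401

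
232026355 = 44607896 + 187418459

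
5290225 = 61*86725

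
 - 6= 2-8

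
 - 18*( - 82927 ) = 1492686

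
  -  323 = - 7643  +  7320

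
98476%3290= 3066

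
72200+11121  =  83321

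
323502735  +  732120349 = 1055623084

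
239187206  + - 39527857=199659349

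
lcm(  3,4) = 12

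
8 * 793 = 6344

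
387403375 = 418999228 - 31595853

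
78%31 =16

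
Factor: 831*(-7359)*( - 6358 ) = 2^1*3^2*11^2*17^2*223^1*277^1 = 38881261782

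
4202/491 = 8 + 274/491=8.56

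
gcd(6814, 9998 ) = 2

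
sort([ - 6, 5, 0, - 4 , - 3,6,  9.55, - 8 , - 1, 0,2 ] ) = [ - 8 , - 6,-4,- 3,-1, 0, 0,  2 , 5,6,  9.55 ] 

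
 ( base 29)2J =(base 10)77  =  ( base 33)2b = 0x4D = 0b1001101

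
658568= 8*82321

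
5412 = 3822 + 1590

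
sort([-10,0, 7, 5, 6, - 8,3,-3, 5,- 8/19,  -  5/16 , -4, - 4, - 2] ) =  [ - 10, - 8, - 4,-4, - 3,-2,- 8/19 ,-5/16, 0 , 3, 5,5, 6  ,  7] 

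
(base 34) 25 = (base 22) 37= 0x49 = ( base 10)73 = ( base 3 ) 2201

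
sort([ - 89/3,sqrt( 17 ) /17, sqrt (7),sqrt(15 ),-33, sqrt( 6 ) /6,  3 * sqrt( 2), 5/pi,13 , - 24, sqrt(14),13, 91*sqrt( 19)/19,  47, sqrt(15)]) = [ - 33, - 89/3,-24, sqrt(17)/17,sqrt ( 6)/6, 5/pi, sqrt( 7) , sqrt(  14 ) , sqrt (15),sqrt( 15), 3 * sqrt( 2 ), 13, 13,91* sqrt(19 ) /19,47]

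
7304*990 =7230960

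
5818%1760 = 538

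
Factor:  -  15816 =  - 2^3*3^1*659^1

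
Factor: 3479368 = 2^3*434921^1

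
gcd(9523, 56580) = 1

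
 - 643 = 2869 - 3512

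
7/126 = 1/18 = 0.06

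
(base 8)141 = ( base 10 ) 97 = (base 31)34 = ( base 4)1201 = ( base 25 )3m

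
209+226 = 435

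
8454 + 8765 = 17219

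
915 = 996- 81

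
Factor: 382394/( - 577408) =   -  2^( - 6)*13^( - 1 )*19^1*29^1 = -551/832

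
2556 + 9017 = 11573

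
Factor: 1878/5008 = 3/8 =2^(-3 )*3^1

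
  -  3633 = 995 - 4628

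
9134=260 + 8874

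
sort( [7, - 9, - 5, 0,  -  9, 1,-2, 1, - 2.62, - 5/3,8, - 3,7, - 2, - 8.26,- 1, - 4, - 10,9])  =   [ - 10,-9,-9, - 8.26, - 5, - 4, - 3 , - 2.62,  -  2,  -  2, - 5/3,  -  1, 0  ,  1, 1,7, 7, 8, 9] 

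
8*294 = 2352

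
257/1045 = 257/1045  =  0.25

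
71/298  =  71/298  =  0.24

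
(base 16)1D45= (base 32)7A5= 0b1110101000101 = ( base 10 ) 7493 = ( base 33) 6t2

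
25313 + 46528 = 71841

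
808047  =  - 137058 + 945105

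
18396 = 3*6132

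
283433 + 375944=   659377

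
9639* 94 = 906066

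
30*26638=799140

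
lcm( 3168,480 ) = 15840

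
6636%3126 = 384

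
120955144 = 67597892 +53357252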